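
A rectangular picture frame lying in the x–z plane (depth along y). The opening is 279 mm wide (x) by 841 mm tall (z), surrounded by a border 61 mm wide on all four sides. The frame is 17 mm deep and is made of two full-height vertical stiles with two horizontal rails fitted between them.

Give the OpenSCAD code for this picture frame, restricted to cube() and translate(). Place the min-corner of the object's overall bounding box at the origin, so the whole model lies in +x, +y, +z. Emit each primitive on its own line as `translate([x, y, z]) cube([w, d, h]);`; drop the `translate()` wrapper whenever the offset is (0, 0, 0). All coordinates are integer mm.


cube([61, 17, 963]);
translate([340, 0, 0]) cube([61, 17, 963]);
translate([61, 0, 0]) cube([279, 17, 61]);
translate([61, 0, 902]) cube([279, 17, 61]);


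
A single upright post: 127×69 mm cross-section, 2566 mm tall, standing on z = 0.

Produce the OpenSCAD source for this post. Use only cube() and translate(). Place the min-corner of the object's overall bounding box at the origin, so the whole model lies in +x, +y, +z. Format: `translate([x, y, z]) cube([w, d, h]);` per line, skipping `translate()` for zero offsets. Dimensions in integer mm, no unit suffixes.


cube([127, 69, 2566]);


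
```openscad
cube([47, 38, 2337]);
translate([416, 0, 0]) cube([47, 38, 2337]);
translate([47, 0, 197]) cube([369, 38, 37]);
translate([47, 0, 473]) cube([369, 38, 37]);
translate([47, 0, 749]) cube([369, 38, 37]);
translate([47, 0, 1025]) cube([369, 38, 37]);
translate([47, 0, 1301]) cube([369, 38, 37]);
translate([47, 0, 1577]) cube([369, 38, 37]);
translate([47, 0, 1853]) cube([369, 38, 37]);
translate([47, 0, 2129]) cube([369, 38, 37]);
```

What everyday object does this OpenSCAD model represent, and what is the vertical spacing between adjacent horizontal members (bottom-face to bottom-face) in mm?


A ladder. The rung spacing is 276 mm.

Two tall 47×38 posts with 8 short bars between them — a ladder. Adjacent rungs sit at z = 197 and z = 473, so the spacing is 473 − 197 = 276 mm.


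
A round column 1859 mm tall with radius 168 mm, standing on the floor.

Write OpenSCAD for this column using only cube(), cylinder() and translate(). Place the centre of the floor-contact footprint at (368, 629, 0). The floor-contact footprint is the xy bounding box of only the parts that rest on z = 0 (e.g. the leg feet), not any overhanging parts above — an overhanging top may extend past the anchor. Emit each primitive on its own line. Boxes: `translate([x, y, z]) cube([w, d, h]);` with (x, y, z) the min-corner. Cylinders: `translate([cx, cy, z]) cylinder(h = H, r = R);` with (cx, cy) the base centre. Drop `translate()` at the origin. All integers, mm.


translate([368, 629, 0]) cylinder(h = 1859, r = 168);


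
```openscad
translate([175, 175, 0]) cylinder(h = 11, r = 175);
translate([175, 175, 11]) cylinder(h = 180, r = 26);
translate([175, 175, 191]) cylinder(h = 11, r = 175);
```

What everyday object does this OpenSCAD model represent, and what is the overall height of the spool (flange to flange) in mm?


A spool. The overall height is 202 mm.

Three coaxial cylinders, large–small–large — a spool. Two 11 mm flanges and a 180 mm core give 11 + 180 + 11 = 202 mm.


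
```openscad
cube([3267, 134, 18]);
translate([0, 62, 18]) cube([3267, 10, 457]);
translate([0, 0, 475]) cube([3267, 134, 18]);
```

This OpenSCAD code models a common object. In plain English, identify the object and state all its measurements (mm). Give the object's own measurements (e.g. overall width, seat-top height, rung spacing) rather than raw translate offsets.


An I-beam lying along x, 3267 mm long. Overall section height 493 mm. Two flanges 134 mm wide (y) and 18 mm thick, one on the floor and one at the top; a web 10 mm thick runs between them, centred on the flange width.


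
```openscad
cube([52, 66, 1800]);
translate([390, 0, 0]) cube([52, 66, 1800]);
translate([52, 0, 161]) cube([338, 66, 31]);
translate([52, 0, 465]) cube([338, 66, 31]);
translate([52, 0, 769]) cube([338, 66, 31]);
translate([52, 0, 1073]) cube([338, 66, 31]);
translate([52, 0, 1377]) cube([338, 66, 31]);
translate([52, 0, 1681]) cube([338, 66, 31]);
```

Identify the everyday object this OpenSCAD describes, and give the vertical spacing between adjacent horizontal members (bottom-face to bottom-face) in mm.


A ladder. The rung spacing is 304 mm.

Two tall 52×66 posts with 6 short bars between them — a ladder. Adjacent rungs sit at z = 161 and z = 465, so the spacing is 465 − 161 = 304 mm.


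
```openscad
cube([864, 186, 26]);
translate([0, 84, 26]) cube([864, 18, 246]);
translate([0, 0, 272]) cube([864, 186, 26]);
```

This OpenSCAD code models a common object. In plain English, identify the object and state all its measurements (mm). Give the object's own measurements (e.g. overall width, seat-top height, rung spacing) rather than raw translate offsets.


An I-beam lying along x, 864 mm long. Overall section height 298 mm. Two flanges 186 mm wide (y) and 26 mm thick, one on the floor and one at the top; a web 18 mm thick runs between them, centred on the flange width.


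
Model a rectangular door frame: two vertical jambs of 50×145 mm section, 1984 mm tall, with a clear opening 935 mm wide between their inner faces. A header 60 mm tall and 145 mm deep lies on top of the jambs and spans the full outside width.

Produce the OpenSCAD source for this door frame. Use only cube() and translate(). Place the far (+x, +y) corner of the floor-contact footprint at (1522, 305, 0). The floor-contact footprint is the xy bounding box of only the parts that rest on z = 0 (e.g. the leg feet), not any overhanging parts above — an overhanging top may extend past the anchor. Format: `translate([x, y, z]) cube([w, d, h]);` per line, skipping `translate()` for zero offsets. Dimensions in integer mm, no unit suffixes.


translate([487, 160, 0]) cube([50, 145, 1984]);
translate([1472, 160, 0]) cube([50, 145, 1984]);
translate([487, 160, 1984]) cube([1035, 145, 60]);


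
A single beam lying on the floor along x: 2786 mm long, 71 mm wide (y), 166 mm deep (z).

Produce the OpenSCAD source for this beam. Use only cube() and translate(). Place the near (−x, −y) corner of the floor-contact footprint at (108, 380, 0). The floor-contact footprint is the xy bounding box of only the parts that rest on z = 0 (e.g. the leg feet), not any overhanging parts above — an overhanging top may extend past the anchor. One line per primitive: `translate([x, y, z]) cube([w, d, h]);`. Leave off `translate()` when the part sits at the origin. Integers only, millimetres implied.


translate([108, 380, 0]) cube([2786, 71, 166]);


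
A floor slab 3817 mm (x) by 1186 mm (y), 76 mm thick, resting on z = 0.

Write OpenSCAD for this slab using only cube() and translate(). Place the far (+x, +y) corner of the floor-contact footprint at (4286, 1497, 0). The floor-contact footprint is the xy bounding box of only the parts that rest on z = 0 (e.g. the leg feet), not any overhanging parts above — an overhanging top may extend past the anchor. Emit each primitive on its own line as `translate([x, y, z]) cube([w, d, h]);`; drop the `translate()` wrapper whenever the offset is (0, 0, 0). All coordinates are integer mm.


translate([469, 311, 0]) cube([3817, 1186, 76]);


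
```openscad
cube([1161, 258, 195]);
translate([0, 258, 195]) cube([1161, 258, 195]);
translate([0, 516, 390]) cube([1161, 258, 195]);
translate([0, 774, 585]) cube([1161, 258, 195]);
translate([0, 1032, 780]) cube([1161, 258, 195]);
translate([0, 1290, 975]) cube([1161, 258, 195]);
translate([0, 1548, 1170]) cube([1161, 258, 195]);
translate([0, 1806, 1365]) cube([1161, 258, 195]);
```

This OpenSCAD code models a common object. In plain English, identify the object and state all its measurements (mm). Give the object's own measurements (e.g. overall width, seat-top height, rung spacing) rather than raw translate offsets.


A straight staircase of 8 solid steps. Each step is 1161 mm wide (x), 258 mm deep (y, the going) and 195 mm tall (the rise). The first step rests on the floor; each subsequent step sits one going further in +y and one rise higher in +z, directly behind and above the previous step with no overlap.


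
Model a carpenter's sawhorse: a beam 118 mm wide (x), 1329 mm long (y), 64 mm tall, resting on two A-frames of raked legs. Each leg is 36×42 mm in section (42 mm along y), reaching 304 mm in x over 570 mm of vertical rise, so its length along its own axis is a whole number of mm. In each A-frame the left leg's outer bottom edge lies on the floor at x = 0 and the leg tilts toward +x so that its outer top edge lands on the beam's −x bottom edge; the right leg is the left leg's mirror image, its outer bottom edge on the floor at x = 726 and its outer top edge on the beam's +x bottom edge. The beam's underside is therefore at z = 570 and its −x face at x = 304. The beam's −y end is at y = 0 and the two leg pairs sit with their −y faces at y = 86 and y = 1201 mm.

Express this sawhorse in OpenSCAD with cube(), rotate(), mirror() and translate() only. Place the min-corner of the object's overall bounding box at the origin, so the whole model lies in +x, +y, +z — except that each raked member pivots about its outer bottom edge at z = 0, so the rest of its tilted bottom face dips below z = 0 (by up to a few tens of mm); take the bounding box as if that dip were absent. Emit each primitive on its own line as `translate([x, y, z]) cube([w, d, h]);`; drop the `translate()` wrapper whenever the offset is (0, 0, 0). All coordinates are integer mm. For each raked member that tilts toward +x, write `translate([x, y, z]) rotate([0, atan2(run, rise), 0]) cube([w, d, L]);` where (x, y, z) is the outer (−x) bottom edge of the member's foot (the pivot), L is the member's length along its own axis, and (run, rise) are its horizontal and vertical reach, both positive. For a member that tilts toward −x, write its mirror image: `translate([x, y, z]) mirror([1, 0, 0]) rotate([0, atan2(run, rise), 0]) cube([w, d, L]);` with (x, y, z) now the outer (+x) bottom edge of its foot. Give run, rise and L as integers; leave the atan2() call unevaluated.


translate([304, 0, 570]) cube([118, 1329, 64]);
translate([0, 86, 0]) rotate([0, atan2(304, 570), 0]) cube([36, 42, 646]);
translate([726, 86, 0]) mirror([1, 0, 0]) rotate([0, atan2(304, 570), 0]) cube([36, 42, 646]);
translate([0, 1201, 0]) rotate([0, atan2(304, 570), 0]) cube([36, 42, 646]);
translate([726, 1201, 0]) mirror([1, 0, 0]) rotate([0, atan2(304, 570), 0]) cube([36, 42, 646]);


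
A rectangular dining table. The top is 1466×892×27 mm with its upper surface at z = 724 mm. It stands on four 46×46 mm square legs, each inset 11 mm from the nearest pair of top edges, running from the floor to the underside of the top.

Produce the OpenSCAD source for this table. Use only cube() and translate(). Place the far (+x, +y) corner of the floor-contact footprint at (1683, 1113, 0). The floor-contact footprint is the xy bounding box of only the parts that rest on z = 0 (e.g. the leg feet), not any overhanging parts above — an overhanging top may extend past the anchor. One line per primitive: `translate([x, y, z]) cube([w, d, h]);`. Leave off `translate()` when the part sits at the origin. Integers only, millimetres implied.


translate([228, 232, 697]) cube([1466, 892, 27]);
translate([239, 243, 0]) cube([46, 46, 697]);
translate([1637, 243, 0]) cube([46, 46, 697]);
translate([239, 1067, 0]) cube([46, 46, 697]);
translate([1637, 1067, 0]) cube([46, 46, 697]);


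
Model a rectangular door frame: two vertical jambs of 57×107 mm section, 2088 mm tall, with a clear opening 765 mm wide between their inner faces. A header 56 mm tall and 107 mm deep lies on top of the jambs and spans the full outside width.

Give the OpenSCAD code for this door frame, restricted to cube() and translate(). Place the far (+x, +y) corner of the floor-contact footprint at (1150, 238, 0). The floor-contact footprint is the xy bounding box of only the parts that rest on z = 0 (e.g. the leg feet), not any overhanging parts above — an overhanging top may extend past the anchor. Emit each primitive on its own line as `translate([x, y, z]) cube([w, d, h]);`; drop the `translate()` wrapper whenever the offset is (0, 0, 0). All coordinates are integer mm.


translate([271, 131, 0]) cube([57, 107, 2088]);
translate([1093, 131, 0]) cube([57, 107, 2088]);
translate([271, 131, 2088]) cube([879, 107, 56]);


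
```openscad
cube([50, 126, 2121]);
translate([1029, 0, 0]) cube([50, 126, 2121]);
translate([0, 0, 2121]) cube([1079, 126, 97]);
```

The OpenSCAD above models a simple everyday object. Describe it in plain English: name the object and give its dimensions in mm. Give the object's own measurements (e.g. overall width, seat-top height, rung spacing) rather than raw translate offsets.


A door frame. The clear opening is 979 mm wide and 2121 mm high. Two 50 mm wide jambs, 126 mm deep, stand either side of the opening from the floor to the top of the opening. A 97 mm thick head sits across the top of both jambs, spanning the full outside width of the frame.


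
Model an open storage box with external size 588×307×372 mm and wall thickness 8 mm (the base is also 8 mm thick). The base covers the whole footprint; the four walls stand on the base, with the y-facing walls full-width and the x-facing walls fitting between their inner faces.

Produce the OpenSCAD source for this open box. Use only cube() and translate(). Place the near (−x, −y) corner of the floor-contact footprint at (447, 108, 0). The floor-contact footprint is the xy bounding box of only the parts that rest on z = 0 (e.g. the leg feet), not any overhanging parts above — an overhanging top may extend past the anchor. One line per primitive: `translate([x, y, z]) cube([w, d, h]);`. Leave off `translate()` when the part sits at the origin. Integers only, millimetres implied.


translate([447, 108, 0]) cube([588, 307, 8]);
translate([447, 108, 8]) cube([588, 8, 364]);
translate([447, 407, 8]) cube([588, 8, 364]);
translate([447, 116, 8]) cube([8, 291, 364]);
translate([1027, 116, 8]) cube([8, 291, 364]);


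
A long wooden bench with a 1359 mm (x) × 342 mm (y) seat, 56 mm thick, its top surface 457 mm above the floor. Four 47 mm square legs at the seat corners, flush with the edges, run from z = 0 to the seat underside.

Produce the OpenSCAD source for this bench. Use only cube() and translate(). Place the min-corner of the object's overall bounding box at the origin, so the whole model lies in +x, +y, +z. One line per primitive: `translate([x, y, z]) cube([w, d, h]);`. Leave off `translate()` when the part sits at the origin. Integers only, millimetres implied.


// leg_h = 457 − 56 = 401
translate([0, 0, 401]) cube([1359, 342, 56]);
cube([47, 47, 401]);
translate([0, 295, 0]) cube([47, 47, 401]);
translate([1312, 0, 0]) cube([47, 47, 401]);
translate([1312, 295, 0]) cube([47, 47, 401]);


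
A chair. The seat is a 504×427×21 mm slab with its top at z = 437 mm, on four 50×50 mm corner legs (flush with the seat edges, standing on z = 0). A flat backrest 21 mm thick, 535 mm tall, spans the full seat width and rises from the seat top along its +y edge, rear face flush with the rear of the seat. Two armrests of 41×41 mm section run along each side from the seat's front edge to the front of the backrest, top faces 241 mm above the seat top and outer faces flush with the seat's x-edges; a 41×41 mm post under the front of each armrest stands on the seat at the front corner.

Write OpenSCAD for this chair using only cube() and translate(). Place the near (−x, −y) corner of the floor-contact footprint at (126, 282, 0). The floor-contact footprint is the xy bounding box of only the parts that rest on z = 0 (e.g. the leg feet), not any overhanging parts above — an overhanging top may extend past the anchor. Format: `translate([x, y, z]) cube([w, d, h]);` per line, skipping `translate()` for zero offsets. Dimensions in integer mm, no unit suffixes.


translate([126, 282, 416]) cube([504, 427, 21]);
translate([126, 282, 0]) cube([50, 50, 416]);
translate([580, 282, 0]) cube([50, 50, 416]);
translate([126, 659, 0]) cube([50, 50, 416]);
translate([580, 659, 0]) cube([50, 50, 416]);
translate([126, 688, 437]) cube([504, 21, 535]);
translate([126, 282, 637]) cube([41, 406, 41]);
translate([589, 282, 637]) cube([41, 406, 41]);
translate([126, 282, 437]) cube([41, 41, 200]);
translate([589, 282, 437]) cube([41, 41, 200]);


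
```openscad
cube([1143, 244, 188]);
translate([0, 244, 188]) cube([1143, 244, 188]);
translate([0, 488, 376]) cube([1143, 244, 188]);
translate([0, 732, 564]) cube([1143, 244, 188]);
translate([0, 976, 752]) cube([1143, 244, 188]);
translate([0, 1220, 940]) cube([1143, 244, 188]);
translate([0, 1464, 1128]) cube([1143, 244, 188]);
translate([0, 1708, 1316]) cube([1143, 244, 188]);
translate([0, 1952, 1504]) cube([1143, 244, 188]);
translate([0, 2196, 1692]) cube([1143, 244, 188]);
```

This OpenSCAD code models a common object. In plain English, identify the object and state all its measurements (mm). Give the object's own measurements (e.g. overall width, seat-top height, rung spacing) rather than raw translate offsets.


A straight staircase of 10 solid steps. Each step is 1143 mm wide (x), 244 mm deep (y, the going) and 188 mm tall (the rise). The first step rests on the floor; each subsequent step sits one going further in +y and one rise higher in +z, directly behind and above the previous step with no overlap.


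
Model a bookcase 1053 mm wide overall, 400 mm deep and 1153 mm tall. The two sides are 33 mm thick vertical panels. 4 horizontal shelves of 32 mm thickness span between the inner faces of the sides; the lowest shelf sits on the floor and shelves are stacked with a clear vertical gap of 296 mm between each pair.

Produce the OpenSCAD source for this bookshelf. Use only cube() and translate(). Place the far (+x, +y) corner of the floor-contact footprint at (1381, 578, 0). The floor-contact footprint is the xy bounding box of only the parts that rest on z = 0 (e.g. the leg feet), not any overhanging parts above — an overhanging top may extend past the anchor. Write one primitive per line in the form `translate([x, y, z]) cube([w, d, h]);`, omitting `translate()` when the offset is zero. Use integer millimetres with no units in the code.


translate([328, 178, 0]) cube([33, 400, 1153]);
translate([1348, 178, 0]) cube([33, 400, 1153]);
translate([361, 178, 0]) cube([987, 400, 32]);
translate([361, 178, 328]) cube([987, 400, 32]);
translate([361, 178, 656]) cube([987, 400, 32]);
translate([361, 178, 984]) cube([987, 400, 32]);


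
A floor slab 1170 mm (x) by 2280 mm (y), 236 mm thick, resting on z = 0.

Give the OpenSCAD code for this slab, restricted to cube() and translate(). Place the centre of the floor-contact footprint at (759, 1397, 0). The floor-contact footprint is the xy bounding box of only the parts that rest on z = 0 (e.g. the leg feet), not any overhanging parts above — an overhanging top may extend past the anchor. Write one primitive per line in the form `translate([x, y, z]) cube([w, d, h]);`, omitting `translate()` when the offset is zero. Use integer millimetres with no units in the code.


translate([174, 257, 0]) cube([1170, 2280, 236]);


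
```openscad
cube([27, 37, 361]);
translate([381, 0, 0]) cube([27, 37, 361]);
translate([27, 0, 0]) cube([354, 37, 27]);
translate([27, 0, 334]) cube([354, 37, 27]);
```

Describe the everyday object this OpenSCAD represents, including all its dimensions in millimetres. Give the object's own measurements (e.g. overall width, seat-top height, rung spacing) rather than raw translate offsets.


A rectangular picture frame lying in the x–z plane (depth along y). The opening is 354 mm wide (x) by 307 mm tall (z), surrounded by a border 27 mm wide on all four sides. The frame is 37 mm deep and is made of two full-height vertical stiles with two horizontal rails fitted between them.


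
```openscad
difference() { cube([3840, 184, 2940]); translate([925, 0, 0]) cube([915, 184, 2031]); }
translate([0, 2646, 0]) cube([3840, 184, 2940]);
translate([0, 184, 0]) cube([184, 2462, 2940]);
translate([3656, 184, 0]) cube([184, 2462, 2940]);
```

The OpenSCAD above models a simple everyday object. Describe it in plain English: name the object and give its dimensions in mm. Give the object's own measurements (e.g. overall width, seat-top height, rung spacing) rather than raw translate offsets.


A single room: four walls, each 2940 mm tall and 184 mm thick, enclosing an outside footprint 3840×2830 mm (x × y), no floor or roof. The front and back walls (−y and +y sides) run the full x-width; the side walls fit between their inner faces. A door opening 915 mm wide and 2031 mm tall is cut through the front wall from the floor up, its −x edge 925 mm from the wall's −x end.


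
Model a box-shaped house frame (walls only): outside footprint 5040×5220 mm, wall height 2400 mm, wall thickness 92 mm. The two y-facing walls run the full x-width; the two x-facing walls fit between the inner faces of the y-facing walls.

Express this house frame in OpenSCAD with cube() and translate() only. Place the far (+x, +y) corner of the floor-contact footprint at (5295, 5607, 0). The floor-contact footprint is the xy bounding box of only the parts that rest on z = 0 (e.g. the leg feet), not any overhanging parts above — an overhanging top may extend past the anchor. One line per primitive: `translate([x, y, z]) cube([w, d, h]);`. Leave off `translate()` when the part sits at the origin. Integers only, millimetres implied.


translate([255, 387, 0]) cube([5040, 92, 2400]);
translate([255, 5515, 0]) cube([5040, 92, 2400]);
translate([255, 479, 0]) cube([92, 5036, 2400]);
translate([5203, 479, 0]) cube([92, 5036, 2400]);


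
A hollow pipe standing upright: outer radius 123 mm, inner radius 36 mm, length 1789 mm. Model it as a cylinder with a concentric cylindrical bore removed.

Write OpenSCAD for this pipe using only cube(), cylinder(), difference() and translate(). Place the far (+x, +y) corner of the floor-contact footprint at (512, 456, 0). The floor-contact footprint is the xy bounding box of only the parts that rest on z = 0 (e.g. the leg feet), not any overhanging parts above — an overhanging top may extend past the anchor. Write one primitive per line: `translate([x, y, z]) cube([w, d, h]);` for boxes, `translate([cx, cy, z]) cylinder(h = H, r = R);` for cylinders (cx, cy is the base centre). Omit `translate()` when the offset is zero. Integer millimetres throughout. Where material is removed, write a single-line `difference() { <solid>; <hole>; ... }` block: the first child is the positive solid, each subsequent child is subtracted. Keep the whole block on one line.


difference() { translate([389, 333, 0]) cylinder(h = 1789, r = 123); translate([389, 333, 0]) cylinder(h = 1789, r = 36); }


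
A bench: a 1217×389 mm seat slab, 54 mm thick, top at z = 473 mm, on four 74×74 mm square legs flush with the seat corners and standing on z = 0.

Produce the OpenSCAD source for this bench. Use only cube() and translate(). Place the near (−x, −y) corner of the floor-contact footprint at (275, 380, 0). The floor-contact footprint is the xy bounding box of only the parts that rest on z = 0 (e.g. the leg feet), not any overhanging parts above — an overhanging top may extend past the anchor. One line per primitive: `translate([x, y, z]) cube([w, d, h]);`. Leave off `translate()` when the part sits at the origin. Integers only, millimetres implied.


// leg_h = 473 − 54 = 419
translate([275, 380, 419]) cube([1217, 389, 54]);
translate([275, 380, 0]) cube([74, 74, 419]);
translate([275, 695, 0]) cube([74, 74, 419]);
translate([1418, 380, 0]) cube([74, 74, 419]);
translate([1418, 695, 0]) cube([74, 74, 419]);


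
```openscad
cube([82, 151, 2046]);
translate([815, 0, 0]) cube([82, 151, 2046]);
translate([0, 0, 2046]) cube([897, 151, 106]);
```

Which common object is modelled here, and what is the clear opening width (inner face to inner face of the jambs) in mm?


A door frame. The clear opening width is 733 mm.

Two 2046 mm tall posts with a header on top — a door frame. The left jamb is 82 mm wide at x = 0; the right jamb starts at x = 815. The clear opening is 815 − 82 = 733 mm.


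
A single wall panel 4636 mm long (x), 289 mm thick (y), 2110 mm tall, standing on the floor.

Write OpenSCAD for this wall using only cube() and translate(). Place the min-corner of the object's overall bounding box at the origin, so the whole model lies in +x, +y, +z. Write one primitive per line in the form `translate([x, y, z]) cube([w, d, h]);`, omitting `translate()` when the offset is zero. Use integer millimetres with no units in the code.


cube([4636, 289, 2110]);


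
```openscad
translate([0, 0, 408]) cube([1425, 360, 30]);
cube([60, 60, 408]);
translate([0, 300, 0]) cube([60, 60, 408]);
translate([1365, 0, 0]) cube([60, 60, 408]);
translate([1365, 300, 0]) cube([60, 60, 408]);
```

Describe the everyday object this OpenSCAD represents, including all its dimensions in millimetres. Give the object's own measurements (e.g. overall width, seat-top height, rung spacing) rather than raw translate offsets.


A bench: a 1425×360 mm seat slab, 30 mm thick, top at z = 438 mm, on four 60×60 mm square legs flush with the seat corners and standing on z = 0.


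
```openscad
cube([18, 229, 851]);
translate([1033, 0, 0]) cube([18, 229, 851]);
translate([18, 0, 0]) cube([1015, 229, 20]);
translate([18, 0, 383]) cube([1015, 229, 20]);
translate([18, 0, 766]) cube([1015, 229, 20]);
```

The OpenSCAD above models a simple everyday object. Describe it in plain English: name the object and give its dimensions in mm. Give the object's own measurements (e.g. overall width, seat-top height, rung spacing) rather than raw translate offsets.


An open bookshelf. Two side panels, each 18 mm thick, 229 mm deep and 851 mm tall, stand 1051 mm apart (outside-to-outside). Between them sit 3 shelves, each 20 mm thick and 229 mm deep, spanning the full gap between the sides. The bottom shelf rests on the floor (its underside at z = 0) and the clear gap between one shelf's top and the next shelf's underside is 363 mm.


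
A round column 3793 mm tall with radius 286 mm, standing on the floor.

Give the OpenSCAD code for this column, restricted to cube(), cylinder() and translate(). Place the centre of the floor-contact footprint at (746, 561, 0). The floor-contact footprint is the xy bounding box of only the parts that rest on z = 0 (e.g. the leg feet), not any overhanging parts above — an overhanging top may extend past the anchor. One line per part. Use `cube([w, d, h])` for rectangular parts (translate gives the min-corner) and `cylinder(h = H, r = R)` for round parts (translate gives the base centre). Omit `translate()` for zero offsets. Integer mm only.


translate([746, 561, 0]) cylinder(h = 3793, r = 286);


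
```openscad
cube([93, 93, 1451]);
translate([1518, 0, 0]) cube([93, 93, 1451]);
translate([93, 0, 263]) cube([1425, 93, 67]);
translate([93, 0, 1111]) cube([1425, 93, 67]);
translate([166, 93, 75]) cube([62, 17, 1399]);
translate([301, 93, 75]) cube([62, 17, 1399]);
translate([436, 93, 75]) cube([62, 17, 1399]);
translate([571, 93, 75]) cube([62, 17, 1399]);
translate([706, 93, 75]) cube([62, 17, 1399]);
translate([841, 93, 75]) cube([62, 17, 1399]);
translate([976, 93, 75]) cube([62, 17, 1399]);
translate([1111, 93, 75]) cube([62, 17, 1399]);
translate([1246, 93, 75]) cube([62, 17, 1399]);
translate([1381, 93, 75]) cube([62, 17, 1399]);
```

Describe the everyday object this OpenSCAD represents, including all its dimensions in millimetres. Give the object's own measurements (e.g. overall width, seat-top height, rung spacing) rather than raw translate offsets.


A fence section. Two 93×93 mm posts, 1451 mm tall, stand on the floor with a clear span of 1425 mm between their inner faces. Two horizontal rails of 93×67 mm section span the gap between the posts with their undersides at z = 263 mm and z = 1111 mm, flush with the posts' −y face. 10 pickets, each 62 mm wide, 17 mm thick and 1399 mm tall, are fixed to the +y face of the rails with their bottoms at z = 75 mm, spaced across the span with a 73 mm gap after the −x post and between neighbouring pickets, with 75 mm left before the +x post.


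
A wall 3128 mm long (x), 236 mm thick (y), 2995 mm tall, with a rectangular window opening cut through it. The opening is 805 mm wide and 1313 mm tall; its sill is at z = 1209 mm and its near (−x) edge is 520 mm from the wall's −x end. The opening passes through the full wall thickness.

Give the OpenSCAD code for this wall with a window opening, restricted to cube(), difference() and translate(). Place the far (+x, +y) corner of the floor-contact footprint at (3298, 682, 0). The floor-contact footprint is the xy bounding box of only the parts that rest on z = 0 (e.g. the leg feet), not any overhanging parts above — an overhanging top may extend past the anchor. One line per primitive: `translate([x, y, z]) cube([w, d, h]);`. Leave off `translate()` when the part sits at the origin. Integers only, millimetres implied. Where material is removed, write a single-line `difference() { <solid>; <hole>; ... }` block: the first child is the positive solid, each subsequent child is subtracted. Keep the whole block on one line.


difference() { translate([170, 446, 0]) cube([3128, 236, 2995]); translate([690, 446, 1209]) cube([805, 236, 1313]); }


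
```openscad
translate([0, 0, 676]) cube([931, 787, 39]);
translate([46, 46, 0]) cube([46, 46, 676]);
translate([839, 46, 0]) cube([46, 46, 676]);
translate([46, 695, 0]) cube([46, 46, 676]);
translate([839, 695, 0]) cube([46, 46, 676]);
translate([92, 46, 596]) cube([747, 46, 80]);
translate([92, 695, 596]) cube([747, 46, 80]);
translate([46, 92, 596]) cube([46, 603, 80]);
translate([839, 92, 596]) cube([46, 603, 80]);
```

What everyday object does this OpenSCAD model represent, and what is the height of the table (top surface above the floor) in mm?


A table. The table height is 715 mm.

A 931×787×39 slab sits at z = 676 on four 46 mm square posts — a table. The top surface is at 676 + 39 = 715 mm.


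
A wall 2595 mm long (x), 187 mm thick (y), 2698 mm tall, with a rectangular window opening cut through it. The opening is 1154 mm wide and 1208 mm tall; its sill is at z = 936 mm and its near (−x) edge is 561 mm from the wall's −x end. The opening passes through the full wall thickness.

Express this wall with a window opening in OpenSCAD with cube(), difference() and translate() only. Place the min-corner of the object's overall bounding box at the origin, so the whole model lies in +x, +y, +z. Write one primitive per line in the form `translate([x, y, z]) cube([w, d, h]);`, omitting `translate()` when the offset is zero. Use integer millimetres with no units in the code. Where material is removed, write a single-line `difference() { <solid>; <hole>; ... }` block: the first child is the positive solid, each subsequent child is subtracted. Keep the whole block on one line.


difference() { cube([2595, 187, 2698]); translate([561, 0, 936]) cube([1154, 187, 1208]); }


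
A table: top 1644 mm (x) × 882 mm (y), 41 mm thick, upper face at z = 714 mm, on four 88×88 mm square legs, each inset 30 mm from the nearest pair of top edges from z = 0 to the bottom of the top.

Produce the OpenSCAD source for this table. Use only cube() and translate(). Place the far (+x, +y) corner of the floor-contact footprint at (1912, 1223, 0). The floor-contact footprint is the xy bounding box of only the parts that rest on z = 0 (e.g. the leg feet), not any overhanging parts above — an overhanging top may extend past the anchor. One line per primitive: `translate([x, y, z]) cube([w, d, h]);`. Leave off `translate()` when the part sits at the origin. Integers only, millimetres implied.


// leg_h = 714 - 41 = 673
translate([298, 371, 673]) cube([1644, 882, 41]);
translate([328, 401, 0]) cube([88, 88, 673]);
translate([1824, 401, 0]) cube([88, 88, 673]);
translate([328, 1135, 0]) cube([88, 88, 673]);
translate([1824, 1135, 0]) cube([88, 88, 673]);


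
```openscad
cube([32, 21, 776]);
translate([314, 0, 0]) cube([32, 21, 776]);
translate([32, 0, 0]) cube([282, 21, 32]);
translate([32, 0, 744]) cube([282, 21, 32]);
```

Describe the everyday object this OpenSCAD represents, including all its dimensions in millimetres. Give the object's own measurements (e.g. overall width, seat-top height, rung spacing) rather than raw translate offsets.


A rectangular picture frame lying in the x–z plane (depth along y). The opening is 282 mm wide (x) by 712 mm tall (z), surrounded by a border 32 mm wide on all four sides. The frame is 21 mm deep and is made of two full-height vertical stiles with two horizontal rails fitted between them.


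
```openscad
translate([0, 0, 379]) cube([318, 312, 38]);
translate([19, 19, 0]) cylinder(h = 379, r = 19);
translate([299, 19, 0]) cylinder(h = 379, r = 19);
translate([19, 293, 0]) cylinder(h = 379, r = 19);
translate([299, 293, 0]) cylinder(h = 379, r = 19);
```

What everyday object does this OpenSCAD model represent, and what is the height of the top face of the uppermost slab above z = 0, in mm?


A stool. The seat height is 417 mm.

A 318×312×38 slab at z = 379 on four corner cylinders — a stool. The seat top is 379 + 38 = 417 mm.


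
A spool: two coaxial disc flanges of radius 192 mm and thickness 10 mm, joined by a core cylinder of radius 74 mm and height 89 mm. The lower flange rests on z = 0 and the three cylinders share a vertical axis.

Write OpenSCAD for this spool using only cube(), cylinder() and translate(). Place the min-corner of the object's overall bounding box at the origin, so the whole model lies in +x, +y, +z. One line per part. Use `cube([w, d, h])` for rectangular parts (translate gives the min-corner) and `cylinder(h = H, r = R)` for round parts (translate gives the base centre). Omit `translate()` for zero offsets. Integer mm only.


translate([192, 192, 0]) cylinder(h = 10, r = 192);
translate([192, 192, 10]) cylinder(h = 89, r = 74);
translate([192, 192, 99]) cylinder(h = 10, r = 192);


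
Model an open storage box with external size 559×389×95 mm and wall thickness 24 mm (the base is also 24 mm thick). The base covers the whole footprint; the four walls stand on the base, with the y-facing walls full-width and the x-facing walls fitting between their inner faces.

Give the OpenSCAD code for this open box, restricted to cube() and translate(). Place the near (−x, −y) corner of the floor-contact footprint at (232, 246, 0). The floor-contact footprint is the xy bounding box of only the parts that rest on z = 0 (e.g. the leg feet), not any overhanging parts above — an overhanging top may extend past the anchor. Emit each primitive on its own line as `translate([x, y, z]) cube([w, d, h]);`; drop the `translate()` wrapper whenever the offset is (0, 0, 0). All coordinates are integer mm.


translate([232, 246, 0]) cube([559, 389, 24]);
translate([232, 246, 24]) cube([559, 24, 71]);
translate([232, 611, 24]) cube([559, 24, 71]);
translate([232, 270, 24]) cube([24, 341, 71]);
translate([767, 270, 24]) cube([24, 341, 71]);


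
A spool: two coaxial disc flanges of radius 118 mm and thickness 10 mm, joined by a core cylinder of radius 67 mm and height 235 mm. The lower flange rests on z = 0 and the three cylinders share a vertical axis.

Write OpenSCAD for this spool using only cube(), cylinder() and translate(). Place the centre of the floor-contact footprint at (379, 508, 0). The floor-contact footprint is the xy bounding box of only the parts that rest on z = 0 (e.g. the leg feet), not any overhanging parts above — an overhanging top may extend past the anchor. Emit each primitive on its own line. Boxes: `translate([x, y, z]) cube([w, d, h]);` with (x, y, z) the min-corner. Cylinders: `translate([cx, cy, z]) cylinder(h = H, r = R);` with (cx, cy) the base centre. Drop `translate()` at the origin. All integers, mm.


translate([379, 508, 0]) cylinder(h = 10, r = 118);
translate([379, 508, 10]) cylinder(h = 235, r = 67);
translate([379, 508, 245]) cylinder(h = 10, r = 118);


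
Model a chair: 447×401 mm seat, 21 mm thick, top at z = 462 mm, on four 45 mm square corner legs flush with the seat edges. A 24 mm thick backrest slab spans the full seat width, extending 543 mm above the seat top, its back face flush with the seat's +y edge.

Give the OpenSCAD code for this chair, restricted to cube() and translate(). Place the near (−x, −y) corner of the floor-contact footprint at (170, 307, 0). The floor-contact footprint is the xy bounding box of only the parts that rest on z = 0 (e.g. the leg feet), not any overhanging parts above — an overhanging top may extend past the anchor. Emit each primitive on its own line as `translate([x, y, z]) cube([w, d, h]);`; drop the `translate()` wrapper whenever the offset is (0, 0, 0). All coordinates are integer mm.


// leg_h = 462 - 21 = 441
translate([170, 307, 441]) cube([447, 401, 21]);
translate([170, 307, 0]) cube([45, 45, 441]);
translate([572, 307, 0]) cube([45, 45, 441]);
translate([170, 663, 0]) cube([45, 45, 441]);
translate([572, 663, 0]) cube([45, 45, 441]);
translate([170, 684, 462]) cube([447, 24, 543]);


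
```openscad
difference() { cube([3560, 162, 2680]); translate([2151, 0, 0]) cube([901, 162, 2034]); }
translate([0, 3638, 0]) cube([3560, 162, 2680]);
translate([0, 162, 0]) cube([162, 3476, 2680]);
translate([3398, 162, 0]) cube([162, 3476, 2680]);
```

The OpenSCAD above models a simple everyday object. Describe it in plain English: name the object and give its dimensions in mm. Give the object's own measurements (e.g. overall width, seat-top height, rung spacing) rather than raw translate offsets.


A single room: four walls, each 2680 mm tall and 162 mm thick, enclosing an outside footprint 3560×3800 mm (x × y), no floor or roof. The front and back walls (−y and +y sides) run the full x-width; the side walls fit between their inner faces. A door opening 901 mm wide and 2034 mm tall is cut through the front wall from the floor up, its −x edge 2151 mm from the wall's −x end.


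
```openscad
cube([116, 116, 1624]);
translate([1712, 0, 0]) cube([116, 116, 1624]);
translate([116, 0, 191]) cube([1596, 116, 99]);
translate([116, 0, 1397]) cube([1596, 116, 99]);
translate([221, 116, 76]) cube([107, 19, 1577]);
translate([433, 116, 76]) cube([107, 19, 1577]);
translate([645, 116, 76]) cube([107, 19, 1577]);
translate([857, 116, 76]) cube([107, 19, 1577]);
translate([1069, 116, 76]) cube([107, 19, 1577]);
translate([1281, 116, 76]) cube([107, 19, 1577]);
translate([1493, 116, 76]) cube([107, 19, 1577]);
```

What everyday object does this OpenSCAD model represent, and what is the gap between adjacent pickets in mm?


A fence section. The picket gap is 105 mm.

Two posts, two rails, 7 pickets — a fence section. Span 1596 mm holds 7 pickets of 107 mm with 8 equal gaps: ⌊(1596 − 7·107) / 8⌋ = 105 mm.


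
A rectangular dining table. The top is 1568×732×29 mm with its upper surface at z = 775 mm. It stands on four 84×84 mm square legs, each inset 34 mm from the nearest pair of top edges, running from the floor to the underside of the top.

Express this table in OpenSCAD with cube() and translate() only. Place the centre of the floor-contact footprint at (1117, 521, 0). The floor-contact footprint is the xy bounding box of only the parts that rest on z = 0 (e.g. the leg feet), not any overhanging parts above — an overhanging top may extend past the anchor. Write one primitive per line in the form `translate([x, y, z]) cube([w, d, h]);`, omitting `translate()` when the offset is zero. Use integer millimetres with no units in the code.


translate([333, 155, 746]) cube([1568, 732, 29]);
translate([367, 189, 0]) cube([84, 84, 746]);
translate([1783, 189, 0]) cube([84, 84, 746]);
translate([367, 769, 0]) cube([84, 84, 746]);
translate([1783, 769, 0]) cube([84, 84, 746]);
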